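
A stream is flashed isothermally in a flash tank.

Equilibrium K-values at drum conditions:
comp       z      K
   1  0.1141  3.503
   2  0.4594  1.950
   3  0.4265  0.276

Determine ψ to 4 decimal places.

Let ψ = V/F and solve Σ zᵢ(Kᵢ−1)/(1+ψ(Kᵢ−1)) = 0.
g(0) = ΣzᵢKᵢ − 1 = 0.4132 and g(1) = 1 − Σzᵢ/Kᵢ = -0.8135, so a root lies in (0, 1).
Newton–Raphson from ψ = 0.5:
  ψ = 0.5000: g = -0.06126, g' = -0.8808 → ψ = 0.4305
  ψ = 0.4305: g = -0.00135, g' = -0.8463 → ψ = 0.4289
Converged at ψ = 0.4289.

ψ = 0.4289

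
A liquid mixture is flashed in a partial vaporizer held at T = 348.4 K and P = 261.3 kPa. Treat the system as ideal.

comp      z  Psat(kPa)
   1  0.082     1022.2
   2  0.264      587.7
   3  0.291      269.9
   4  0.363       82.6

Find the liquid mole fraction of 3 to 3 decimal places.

Raoult's law: Kᵢ = Pᵢˢᵃᵗ/P = Pᵢˢᵃᵗ/261.3.
  K_1 = 1022.2/261.3 = 3.91198, K_2 = 587.7/261.3 = 2.24914, K_3 = 269.9/261.3 = 1.03291, K_4 = 82.6/261.3 = 0.31611
Rachford–Rice: g(V/F) = Σ zᵢ(Kᵢ−1)/(1+V/F(Kᵢ−1)) = 0.
Check two-phase: ΣzᵢKᵢ = 1.330 > 1 and Σzᵢ/Kᵢ = 1.568 > 1, so g(0) = 0.330 > 0 and g(1) = -0.568 < 0.
Newton iteration, V/F⁰ = 0.5:
  V/F = 0.500: g = -0.0676, g' = -0.664 → V/F = 0.398
  V/F = 0.398: g = -0.0009, g' = -0.654 → V/F = 0.397
Converged at V/F = 0.397.
Compositions from xᵢ = zᵢ/(1+V/F(Kᵢ−1)), yᵢ = Kᵢxᵢ:
  1: x = 0.038, y = 0.149
  2: x = 0.177, y = 0.397
  3: x = 0.287, y = 0.297
  4: x = 0.498, y = 0.157

x_3 = 0.287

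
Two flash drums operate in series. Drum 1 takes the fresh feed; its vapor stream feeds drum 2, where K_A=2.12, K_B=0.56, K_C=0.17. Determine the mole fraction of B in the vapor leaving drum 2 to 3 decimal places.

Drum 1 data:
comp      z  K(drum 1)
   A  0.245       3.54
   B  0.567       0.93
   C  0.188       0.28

Drum 1:
Iterate (Newton) starting at ψ₁ = 0.5:
  ψ₁ = 0.500: g = 0.0215, g' = -0.548 → ψ₁ = 0.539
Converged at ψ₁ = 0.539.
Drum-1 compositions:
  A: x = 0.103, y = 0.366
  B: x = 0.589, y = 0.548
  C: x = 0.307, y = 0.086
Drum-2 feed = drum-1 vapor: z₂ = (0.3659, 0.5480, 0.0861).
Drum 2:
Material balance + equilibrium reduce to Σ zᵢ(Kᵢ−1)/(1+ψ₂(Kᵢ−1)) = 0.
Check two-phase: ΣzᵢKᵢ = 1.097 > 1 and Σzᵢ/Kᵢ = 1.657 > 1, so g(0) = 0.097 > 0 and g(1) = -0.657 < 0.
Iterate (Newton) starting at ψ₂ = 0.5:
  ψ₂ = 0.500: g = -0.1685, g' = -0.536 → ψ₂ = 0.186
  ψ₂ = 0.186: g = -0.0078, g' = -0.523 → ψ₂ = 0.171
Converged at ψ₂ = 0.171.
  A: x = 0.307, y = 0.651
  B: x = 0.593, y = 0.332
  C: x = 0.100, y = 0.017

y_B (drum 2) = 0.332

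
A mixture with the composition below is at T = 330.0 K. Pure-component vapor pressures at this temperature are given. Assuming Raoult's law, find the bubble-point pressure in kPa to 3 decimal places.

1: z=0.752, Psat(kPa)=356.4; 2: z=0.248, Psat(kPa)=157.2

Pbub = 306.998 kPa

At the bubble point ψ → 0, so ΣzᵢKᵢ = 1 with Kᵢ = Pᵢˢᵃᵗ/P ⇒ P = ΣzᵢPᵢˢᵃᵗ.
P = 0.752·356.4 + 0.248·157.2 = 306.998 kPa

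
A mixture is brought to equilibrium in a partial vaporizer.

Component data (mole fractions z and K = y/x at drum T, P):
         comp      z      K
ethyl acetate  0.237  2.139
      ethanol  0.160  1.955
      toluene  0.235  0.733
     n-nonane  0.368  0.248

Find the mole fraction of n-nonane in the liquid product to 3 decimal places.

Material balance + equilibrium reduce to Σ zᵢ(Kᵢ−1)/(1+ψ(Kᵢ−1)) = 0.
g(0) = ΣzᵢKᵢ − 1 = 0.083 and g(1) = 1 − Σzᵢ/Kᵢ = -0.997, so a root lies in (0, 1).
Newton iteration, ψ⁰ = 0.5:
  ψ = 0.500: g = -0.2405, g' = -0.748 → ψ = 0.179
  ψ = 0.179: g = -0.0308, g' = -0.615 → ψ = 0.129
Converged at ψ = 0.129.
Compositions from xᵢ = zᵢ/(1+ψ(Kᵢ−1)), yᵢ = Kᵢxᵢ:
  ethyl acetate: x = 0.207, y = 0.442
  ethanol: x = 0.142, y = 0.279
  toluene: x = 0.243, y = 0.178
  n-nonane: x = 0.408, y = 0.101

x_n-nonane = 0.408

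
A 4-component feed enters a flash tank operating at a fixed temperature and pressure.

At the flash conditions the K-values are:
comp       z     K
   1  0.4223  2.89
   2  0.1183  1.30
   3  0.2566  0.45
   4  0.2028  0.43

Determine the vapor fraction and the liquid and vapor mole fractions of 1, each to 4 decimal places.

Let ψ = V/F and solve Σ zᵢ(Kᵢ−1)/(1+ψ(Kᵢ−1)) = 0.
g(0) = ΣzᵢKᵢ − 1 = 0.5769 and g(1) = 1 − Σzᵢ/Kᵢ = -0.2790, so a root lies in (0, 1).
Newton–Raphson from ψ = 0.49:
  ψ = 0.4900: g = 0.09174, g' = -0.6870 → ψ = 0.6235
  ψ = 0.6235: g = 0.00216, g' = -0.6638 → ψ = 0.6268
Converged at ψ = 0.6268.
Compositions from xᵢ = zᵢ/(1+ψ(Kᵢ−1)), yᵢ = Kᵢxᵢ:
  1: x = 0.1933, y = 0.5587
  2: x = 0.0996, y = 0.1294
  3: x = 0.3916, y = 0.1762
  4: x = 0.3155, y = 0.1357

ψ = 0.6268, x_1 = 0.1933, y_1 = 0.5587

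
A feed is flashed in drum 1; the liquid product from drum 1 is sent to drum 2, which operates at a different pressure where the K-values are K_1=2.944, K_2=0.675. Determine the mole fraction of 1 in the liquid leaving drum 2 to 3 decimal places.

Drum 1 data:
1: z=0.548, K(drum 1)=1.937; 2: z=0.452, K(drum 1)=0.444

Drum 1:
Let ψ₁ = V/F and solve Σ zᵢ(Kᵢ−1)/(1+ψ₁(Kᵢ−1)) = 0.
Check two-phase: ΣzᵢKᵢ = 1.262 > 1 and Σzᵢ/Kᵢ = 1.301 > 1, so g(0) = 0.262 > 0 and g(1) = -0.301 < 0.
Newton–Raphson from ψ₁ = 0.45:
  ψ₁ = 0.450: g = 0.0260, g' = -0.487 → ψ₁ = 0.503
Converged at ψ₁ = 0.503.
Drum-1 compositions:
  1: x = 0.372, y = 0.721
  2: x = 0.628, y = 0.279
Drum-2 feed = drum-1 liquid: z₂ = (0.3724, 0.6276).
Drum 2:
Rachford–Rice: g(ψ₂) = Σ zᵢ(Kᵢ−1)/(1+ψ₂(Kᵢ−1)) = 0.
Feasibility: ΣzᵢKᵢ = 1.520, Σzᵢ/Kᵢ = 1.056 — both > 1, two phases present.
Newton–Raphson from ψ₂ = 0.5:
  ψ₂ = 0.500: g = 0.1236, g' = -0.456 → ψ₂ = 0.771
  ψ₂ = 0.771: g = 0.0176, g' = -0.343 → ψ₂ = 0.822
  ψ₂ = 0.822: g = 0.0003, g' = -0.332 → ψ₂ = 0.823
Converged at ψ₂ = 0.823.
  1: x = 0.143, y = 0.422
  2: x = 0.857, y = 0.578

x_1 (drum 2) = 0.143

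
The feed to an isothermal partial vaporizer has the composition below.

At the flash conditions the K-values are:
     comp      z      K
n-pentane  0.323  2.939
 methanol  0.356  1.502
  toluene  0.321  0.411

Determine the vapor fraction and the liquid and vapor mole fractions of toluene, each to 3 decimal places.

ψ = 0.824, x_toluene = 0.624, y_toluene = 0.256

Material balance + equilibrium reduce to Σ zᵢ(Kᵢ−1)/(1+ψ(Kᵢ−1)) = 0.
Check two-phase: ΣzᵢKᵢ = 1.616 > 1 and Σzᵢ/Kᵢ = 1.128 > 1, so g(0) = 0.616 > 0 and g(1) = -0.128 < 0.
Iterate (Newton) starting at ψ = 0.5:
  ψ = 0.500: g = 0.1929, g' = -0.594 → ψ = 0.825
  ψ = 0.825: g = -0.0002, g' = -0.646 → ψ = 0.824
Converged at ψ = 0.824.
Compositions from xᵢ = zᵢ/(1+ψ(Kᵢ−1)), yᵢ = Kᵢxᵢ:
  n-pentane: x = 0.124, y = 0.365
  methanol: x = 0.252, y = 0.378
  toluene: x = 0.624, y = 0.256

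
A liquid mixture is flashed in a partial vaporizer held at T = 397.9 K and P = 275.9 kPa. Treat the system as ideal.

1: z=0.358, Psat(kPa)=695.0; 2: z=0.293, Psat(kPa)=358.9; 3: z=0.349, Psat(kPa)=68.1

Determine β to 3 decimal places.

Raoult's law: Kᵢ = Pᵢˢᵃᵗ/P = Pᵢˢᵃᵗ/275.9.
  K_1 = 695.0/275.9 = 2.51903, K_2 = 358.9/275.9 = 1.30083, K_3 = 68.1/275.9 = 0.24683
Material balance + equilibrium reduce to Σ zᵢ(Kᵢ−1)/(1+β(Kᵢ−1)) = 0.
g(0) = ΣzᵢKᵢ − 1 = 0.369 and g(1) = 1 − Σzᵢ/Kᵢ = -0.781, so a root lies in (0, 1).
Newton iteration, β⁰ = 0.68:
  β = 0.680: g = -0.1981, g' = -1.050 → β = 0.491
  β = 0.491: g = -0.0291, g' = -0.790 → β = 0.455
  β = 0.455: g = -0.0004, g' = -0.767 → β = 0.454
Converged at β = 0.454.

β = 0.454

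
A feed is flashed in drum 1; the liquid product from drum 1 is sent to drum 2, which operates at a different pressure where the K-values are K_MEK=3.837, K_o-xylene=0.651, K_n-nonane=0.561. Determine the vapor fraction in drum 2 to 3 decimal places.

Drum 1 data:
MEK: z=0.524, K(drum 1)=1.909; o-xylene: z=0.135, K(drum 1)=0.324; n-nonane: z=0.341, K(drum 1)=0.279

Drum 1:
Rachford–Rice: g(ψ₁) = Σ zᵢ(Kᵢ−1)/(1+ψ₁(Kᵢ−1)) = 0.
Feasibility: ΣzᵢKᵢ = 1.139, Σzᵢ/Kᵢ = 1.913 — both > 1, two phases present.
Newton iteration, ψ₁⁰ = 0.5:
  ψ₁ = 0.500: g = -0.1948, g' = -0.779 → ψ₁ = 0.250
  ψ₁ = 0.250: g = -0.0215, g' = -0.641 → ψ₁ = 0.216
Converged at ψ₁ = 0.216.
Drum-1 compositions:
  MEK: x = 0.438, y = 0.836
  o-xylene: x = 0.158, y = 0.051
  n-nonane: x = 0.404, y = 0.113
Drum-2 feed = drum-1 liquid: z₂ = (0.4380, 0.1581, 0.4039).
Drum 2:
Let ψ₂ = V/F and solve Σ zᵢ(Kᵢ−1)/(1+ψ₂(Kᵢ−1)) = 0.
g(0) = ΣzᵢKᵢ − 1 = 1.010 and g(1) = 1 − Σzᵢ/Kᵢ = -0.077, so a root lies in (0, 1).
Iterate (Newton) starting at ψ₂ = 0.5:
  ψ₂ = 0.500: g = 0.2197, g' = -0.759 → ψ₂ = 0.790
  ψ₂ = 0.790: g = 0.0359, g' = -0.555 → ψ₂ = 0.854
  ψ₂ = 0.854: g = 0.0006, g' = -0.539 → ψ₂ = 0.855
Converged at ψ₂ = 0.855.
  MEK: x = 0.128, y = 0.490
  o-xylene: x = 0.225, y = 0.147
  n-nonane: x = 0.647, y = 0.363

V/F (drum 2) = 0.855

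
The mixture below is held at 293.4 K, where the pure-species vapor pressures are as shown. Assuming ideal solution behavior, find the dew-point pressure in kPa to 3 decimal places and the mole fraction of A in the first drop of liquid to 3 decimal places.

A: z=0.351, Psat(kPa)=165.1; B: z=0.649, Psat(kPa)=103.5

Pdew = 119.097 kPa, x_A = 0.253

At the dew point ψ → 1, so Σzᵢ/Kᵢ = 1 with Kᵢ = Pᵢˢᵃᵗ/P ⇒ 1/P = Σzᵢ/Pᵢˢᵃᵗ.
1/P = 0.351/165.1 + 0.649/103.5 = 0.008397 ⇒ P = 119.097 kPa
xᵢ = zᵢP/Pᵢˢᵃᵗ ⇒ x_A = 0.351·119.097/165.1 = 0.253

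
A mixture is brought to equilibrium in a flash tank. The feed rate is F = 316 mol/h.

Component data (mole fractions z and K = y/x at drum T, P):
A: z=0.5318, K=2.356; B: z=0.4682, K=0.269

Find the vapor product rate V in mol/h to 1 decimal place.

V = 120.8 mol/h

Rachford–Rice: g(V/F) = Σ zᵢ(Kᵢ−1)/(1+V/F(Kᵢ−1)) = 0.
Check two-phase: ΣzᵢKᵢ = 1.3789 > 1 and Σzᵢ/Kᵢ = 1.9662 > 1, so g(0) = 0.3789 > 0 and g(1) = -0.9662 < 0.
Newton–Raphson from V/F = 0.53:
  V/F = 0.5300: g = -0.13914, g' = -0.9978 → V/F = 0.3905
  V/F = 0.3905: g = -0.00756, g' = -0.9080 → V/F = 0.3822
Converged at V/F = 0.3822.
Then V = V/F·F = 0.3822·316 = 120.8 mol/h and L = F − V = 195.2 mol/h.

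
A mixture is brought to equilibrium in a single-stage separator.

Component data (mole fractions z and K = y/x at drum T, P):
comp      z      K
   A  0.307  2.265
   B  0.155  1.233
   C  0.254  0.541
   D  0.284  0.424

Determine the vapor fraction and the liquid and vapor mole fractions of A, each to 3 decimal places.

ψ = 0.263, x_A = 0.230, y_A = 0.522

Newton–Raphson from ψ = 0.33:
  ψ = 0.330: g = -0.0319, g' = -0.470 → ψ = 0.262
  ψ = 0.262: g = 0.0004, g' = -0.484 → ψ = 0.263
Converged at ψ = 0.263.
Compositions from xᵢ = zᵢ/(1+ψ(Kᵢ−1)), yᵢ = Kᵢxᵢ:
  A: x = 0.230, y = 0.522
  B: x = 0.146, y = 0.180
  C: x = 0.289, y = 0.156
  D: x = 0.335, y = 0.142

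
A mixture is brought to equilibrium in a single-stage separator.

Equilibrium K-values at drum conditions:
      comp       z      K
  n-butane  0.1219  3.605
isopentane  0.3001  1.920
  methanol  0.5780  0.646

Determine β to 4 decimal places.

Rachford–Rice: g(β) = Σ zᵢ(Kᵢ−1)/(1+β(Kᵢ−1)) = 0.
Check two-phase: ΣzᵢKᵢ = 1.3890 > 1 and Σzᵢ/Kᵢ = 1.0849 > 1, so g(0) = 0.3890 > 0 and g(1) = -0.0849 < 0.
Iterate (Newton) starting at β = 0.5:
  β = 0.5000: g = 0.07840, g' = -0.3821 → β = 0.7052
  β = 0.7052: g = 0.00671, g' = -0.3249 → β = 0.7258
  β = 0.7258: g = 0.00004, g' = -0.3215 → β = 0.7259
Converged at β = 0.7259.

β = 0.7259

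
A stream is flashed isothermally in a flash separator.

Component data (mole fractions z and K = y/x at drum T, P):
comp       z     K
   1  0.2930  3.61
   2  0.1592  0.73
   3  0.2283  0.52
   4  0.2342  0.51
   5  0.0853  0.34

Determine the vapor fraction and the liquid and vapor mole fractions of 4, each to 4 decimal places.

Material balance + equilibrium reduce to Σ zᵢ(Kᵢ−1)/(1+ψ(Kᵢ−1)) = 0.
Feasibility: ΣzᵢKᵢ = 1.4411, Σzᵢ/Kᵢ = 1.4484 — both > 1, two phases present.
Newton–Raphson from ψ = 0.59:
  ψ = 0.5900: g = -0.15655, g' = -0.6391 → ψ = 0.3451
  ψ = 0.3451: g = 0.01262, g' = -0.7860 → ψ = 0.3611
  ψ = 0.3611: g = 0.00015, g' = -0.7672 → ψ = 0.3613
Converged at ψ = 0.3613.
Compositions from xᵢ = zᵢ/(1+ψ(Kᵢ−1)), yᵢ = Kᵢxᵢ:
  1: x = 0.1508, y = 0.5444
  2: x = 0.1764, y = 0.1288
  3: x = 0.2762, y = 0.1436
  4: x = 0.2846, y = 0.1451
  5: x = 0.1120, y = 0.0381

ψ = 0.3613, x_4 = 0.2846, y_4 = 0.1451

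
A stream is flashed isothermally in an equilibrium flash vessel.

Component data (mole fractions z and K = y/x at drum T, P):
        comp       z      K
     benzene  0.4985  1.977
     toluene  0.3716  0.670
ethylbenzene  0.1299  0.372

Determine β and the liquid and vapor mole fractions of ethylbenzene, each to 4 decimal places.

Rachford–Rice: g(β) = Σ zᵢ(Kᵢ−1)/(1+β(Kᵢ−1)) = 0.
Check two-phase: ΣzᵢKᵢ = 1.2828 > 1 and Σzᵢ/Kᵢ = 1.1560 > 1, so g(0) = 0.2828 > 0 and g(1) = -0.1560 < 0.
Newton iteration, β⁰ = 0.5:
  β = 0.5000: g = 0.06142, g' = -0.3817 → β = 0.6609
  β = 0.6609: g = -0.00036, g' = -0.3916 → β = 0.6600
Converged at β = 0.6600.
Compositions from xᵢ = zᵢ/(1+β(Kᵢ−1)), yᵢ = Kᵢxᵢ:
  benzene: x = 0.3031, y = 0.5992
  toluene: x = 0.4751, y = 0.3183
  ethylbenzene: x = 0.2219, y = 0.0825

β = 0.6600, x_ethylbenzene = 0.2219, y_ethylbenzene = 0.0825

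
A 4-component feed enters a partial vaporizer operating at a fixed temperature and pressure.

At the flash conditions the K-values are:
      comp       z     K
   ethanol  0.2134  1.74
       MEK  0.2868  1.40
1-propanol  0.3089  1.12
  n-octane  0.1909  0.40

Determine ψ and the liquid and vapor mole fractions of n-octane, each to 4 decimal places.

ψ = 0.7990, x_n-octane = 0.3667, y_n-octane = 0.1467

Iterate (Newton) starting at ψ = 0.5:
  ψ = 0.5000: g = 0.08221, g' = -0.2383 → ψ = 0.8449
  ψ = 0.8449: g = -0.01575, g' = -0.3562 → ψ = 0.8007
  ψ = 0.8007: g = -0.00058, g' = -0.3307 → ψ = 0.7990
Converged at ψ = 0.7990.
Compositions from xᵢ = zᵢ/(1+ψ(Kᵢ−1)), yᵢ = Kᵢxᵢ:
  ethanol: x = 0.1341, y = 0.2334
  MEK: x = 0.2173, y = 0.3043
  1-propanol: x = 0.2819, y = 0.3157
  n-octane: x = 0.3667, y = 0.1467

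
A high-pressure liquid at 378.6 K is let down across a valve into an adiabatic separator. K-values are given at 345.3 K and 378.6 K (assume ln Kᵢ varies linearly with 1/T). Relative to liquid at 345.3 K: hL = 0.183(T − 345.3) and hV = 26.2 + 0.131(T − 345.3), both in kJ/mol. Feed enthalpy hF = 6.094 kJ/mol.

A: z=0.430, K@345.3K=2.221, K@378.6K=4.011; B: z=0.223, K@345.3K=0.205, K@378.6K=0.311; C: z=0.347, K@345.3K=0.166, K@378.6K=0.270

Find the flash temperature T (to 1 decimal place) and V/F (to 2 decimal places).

T = 353.2 K, V/F = 0.18

Adiabatic flash: solve Rachford–Rice at each trial T, then check hF = ψ·hV(T) + (1−ψ)·hL(T).
  T = 345.3 K: K = (2.221, 0.205, 0.166), RR gives ψ = 0.058, H_out = 1.529 kJ/mol
  T = 378.6 K: K = (4.011, 0.311, 0.270), RR gives ψ = 0.413, H_out = 16.194 kJ/mol
  T = 362.0 K: K = (3.028, 0.255, 0.214), RR gives ψ = 0.277, H_out = 10.085 kJ/mol
  T = 353.6 K: K = (2.600, 0.229, 0.189), RR gives ψ = 0.184, H_out = 6.273 kJ/mol
  T = 349.5 K: K = (2.408, 0.217, 0.177), RR gives ψ = 0.128, H_out = 4.090 kJ/mol
  T = 351.6 K: K = (2.505, 0.223, 0.183), RR gives ψ = 0.158, H_out = 5.241 kJ/mol
  T = 352.6 K: K = (2.553, 0.226, 0.186), RR gives ψ = 0.172, H_out = 5.764 kJ/mol
Linear interpolation between T = 352.6 (H_out = 5.764) and T = 353.6 (H_out = 6.273) on hF = 6.094 gives T ≈ 353.2 K, at which ψ = 0.18.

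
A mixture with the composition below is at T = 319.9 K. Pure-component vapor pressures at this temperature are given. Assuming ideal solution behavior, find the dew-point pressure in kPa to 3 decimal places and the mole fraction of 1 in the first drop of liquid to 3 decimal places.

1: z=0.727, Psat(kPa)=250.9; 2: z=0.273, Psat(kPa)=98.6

Pdew = 176.481 kPa, x_1 = 0.511

At the dew point ψ → 1, so Σzᵢ/Kᵢ = 1 with Kᵢ = Pᵢˢᵃᵗ/P ⇒ 1/P = Σzᵢ/Pᵢˢᵃᵗ.
1/P = 0.727/250.9 + 0.273/98.6 = 0.005666 ⇒ P = 176.481 kPa
xᵢ = zᵢP/Pᵢˢᵃᵗ ⇒ x_1 = 0.727·176.481/250.9 = 0.511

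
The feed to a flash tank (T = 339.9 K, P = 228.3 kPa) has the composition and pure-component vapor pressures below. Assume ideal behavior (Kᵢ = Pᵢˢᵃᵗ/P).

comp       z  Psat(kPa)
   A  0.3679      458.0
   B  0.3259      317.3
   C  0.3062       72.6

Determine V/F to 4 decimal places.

Raoult's law: Kᵢ = Pᵢˢᵃᵗ/P = Pᵢˢᵃᵗ/228.3.
  K_A = 458.0/228.3 = 2.006132, K_B = 317.3/228.3 = 1.389838, K_C = 72.6/228.3 = 0.318003
Newton iteration, V/F⁰ = 0.33:
  V/F = 0.3300: g = 0.12098, g' = -0.4859 → V/F = 0.5790
  V/F = 0.5790: g = -0.00753, g' = -0.5706 → V/F = 0.5658
  V/F = 0.5658: g = -0.00006, g' = -0.5621 → V/F = 0.5657
Converged at V/F = 0.5657.

V/F = 0.5657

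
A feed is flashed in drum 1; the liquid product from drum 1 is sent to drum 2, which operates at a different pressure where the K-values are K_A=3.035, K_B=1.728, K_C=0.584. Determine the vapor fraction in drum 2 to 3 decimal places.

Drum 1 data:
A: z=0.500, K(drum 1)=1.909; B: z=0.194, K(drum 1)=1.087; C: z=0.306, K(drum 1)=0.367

Drum 1:
Material balance + equilibrium reduce to Σ zᵢ(Kᵢ−1)/(1+ψ₁(Kᵢ−1)) = 0.
g(0) = ΣzᵢKᵢ − 1 = 0.278 and g(1) = 1 − Σzᵢ/Kᵢ = -0.274, so a root lies in (0, 1).
Iterate (Newton) starting at ψ₁ = 0.5:
  ψ₁ = 0.500: g = 0.0453, g' = -0.459 → ψ₁ = 0.599
  ψ₁ = 0.599: g = -0.0015, g' = -0.492 → ψ₁ = 0.596
Converged at ψ₁ = 0.596.
Drum-1 compositions:
  A: x = 0.324, y = 0.619
  B: x = 0.184, y = 0.200
  C: x = 0.491, y = 0.180
Drum-2 feed = drum-1 liquid: z₂ = (0.3244, 0.1844, 0.4912).
Drum 2:
Let ψ₂ = V/F and solve Σ zᵢ(Kᵢ−1)/(1+ψ₂(Kᵢ−1)) = 0.
Feasibility: ΣzᵢKᵢ = 1.590, Σzᵢ/Kᵢ = 1.055 — both > 1, two phases present.
Newton iteration, ψ₂⁰ = 0.5:
  ψ₂ = 0.500: g = 0.1677, g' = -0.518 → ψ₂ = 0.824
  ψ₂ = 0.824: g = 0.0198, g' = -0.422 → ψ₂ = 0.870
  ψ₂ = 0.870: g = 0.0001, g' = -0.420 → ψ₂ = 0.871
Converged at ψ₂ = 0.871.
  A: x = 0.117, y = 0.355
  B: x = 0.113, y = 0.195
  C: x = 0.770, y = 0.450

V/F (drum 2) = 0.871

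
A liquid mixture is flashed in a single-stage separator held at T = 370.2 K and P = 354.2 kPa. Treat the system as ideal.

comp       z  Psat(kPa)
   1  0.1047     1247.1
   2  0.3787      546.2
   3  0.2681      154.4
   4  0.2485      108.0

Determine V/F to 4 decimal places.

V/F = 0.1842

Raoult's law: Kᵢ = Pᵢˢᵃᵗ/P = Pᵢˢᵃᵗ/354.2.
  K_1 = 1247.1/354.2 = 3.520892, K_2 = 546.2/354.2 = 1.542067, K_3 = 154.4/354.2 = 0.435912, K_4 = 108.0/354.2 = 0.304912
Material balance + equilibrium reduce to Σ zᵢ(Kᵢ−1)/(1+V/F(Kᵢ−1)) = 0.
Check two-phase: ΣzᵢKᵢ = 1.1453 > 1 and Σzᵢ/Kᵢ = 1.7053 > 1, so g(0) = 0.1453 > 0 and g(1) = -0.7053 < 0.
Iterate (Newton) starting at V/F = 0.5:
  V/F = 0.5000: g = -0.19711, g' = -0.6466 → V/F = 0.1952
  V/F = 0.1952: g = -0.00724, g' = -0.6583 → V/F = 0.1842
Converged at V/F = 0.1842.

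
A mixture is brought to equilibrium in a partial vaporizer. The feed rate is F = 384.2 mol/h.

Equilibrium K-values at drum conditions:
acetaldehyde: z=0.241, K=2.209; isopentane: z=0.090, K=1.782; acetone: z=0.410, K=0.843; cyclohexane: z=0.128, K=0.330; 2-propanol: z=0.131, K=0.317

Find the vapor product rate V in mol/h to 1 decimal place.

V = 100.3 mol/h

Newton iteration, ψ⁰ = 0.5:
  ψ = 0.500: g = -0.1025, g' = -0.448 → ψ = 0.271
  ψ = 0.271: g = -0.0044, g' = -0.426 → ψ = 0.261
Converged at ψ = 0.261.
Then V = ψ·F = 0.2610·384.2 = 100.3 mol/h and L = F − V = 283.9 mol/h.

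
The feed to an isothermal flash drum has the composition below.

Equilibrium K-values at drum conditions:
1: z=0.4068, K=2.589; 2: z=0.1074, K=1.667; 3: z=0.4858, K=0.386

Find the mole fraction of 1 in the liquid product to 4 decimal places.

Rachford–Rice: g(ψ) = Σ zᵢ(Kᵢ−1)/(1+ψ(Kᵢ−1)) = 0.
Check two-phase: ΣzᵢKᵢ = 1.4198 > 1 and Σzᵢ/Kᵢ = 1.4801 > 1, so g(0) = 0.4198 > 0 and g(1) = -0.4801 < 0.
Newton–Raphson from ψ = 0.36:
  ψ = 0.3600: g = 0.08603, g' = -0.7485 → ψ = 0.4749
  ψ = 0.4749: g = 0.00172, g' = -0.7261 → ψ = 0.4773
Converged at ψ = 0.4773.
Compositions from xᵢ = zᵢ/(1+ψ(Kᵢ−1)), yᵢ = Kᵢxᵢ:
  1: x = 0.2313, y = 0.5989
  2: x = 0.0815, y = 0.1358
  3: x = 0.6872, y = 0.2653

x_1 = 0.2313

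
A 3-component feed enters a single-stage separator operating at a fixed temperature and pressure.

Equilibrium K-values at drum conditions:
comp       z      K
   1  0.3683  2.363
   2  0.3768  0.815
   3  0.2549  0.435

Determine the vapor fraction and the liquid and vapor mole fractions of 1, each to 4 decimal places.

Newton iteration, ψ⁰ = 0.5:
  ψ = 0.5000: g = 0.02100, g' = -0.4157 → ψ = 0.5505
  ψ = 0.5505: g = 0.00014, g' = -0.4107 → ψ = 0.5509
Converged at ψ = 0.5509.
Compositions from xᵢ = zᵢ/(1+ψ(Kᵢ−1)), yᵢ = Kᵢxᵢ:
  1: x = 0.2104, y = 0.4971
  2: x = 0.4196, y = 0.3419
  3: x = 0.3701, y = 0.1610

ψ = 0.5509, x_1 = 0.2104, y_1 = 0.4971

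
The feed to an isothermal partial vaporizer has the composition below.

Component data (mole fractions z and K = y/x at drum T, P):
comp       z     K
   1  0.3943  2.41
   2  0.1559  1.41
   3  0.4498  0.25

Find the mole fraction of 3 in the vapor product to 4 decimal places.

Newton iteration, V/F⁰ = 0.53:
  V/F = 0.5300: g = -0.18922, g' = -0.9714 → V/F = 0.3352
  V/F = 0.3352: g = -0.01693, g' = -0.8332 → V/F = 0.3149
Converged at V/F = 0.3149.
Compositions from xᵢ = zᵢ/(1+V/F(Kᵢ−1)), yᵢ = Kᵢxᵢ:
  1: x = 0.2731, y = 0.6581
  2: x = 0.1381, y = 0.1947
  3: x = 0.5889, y = 0.1472

y_3 = 0.1472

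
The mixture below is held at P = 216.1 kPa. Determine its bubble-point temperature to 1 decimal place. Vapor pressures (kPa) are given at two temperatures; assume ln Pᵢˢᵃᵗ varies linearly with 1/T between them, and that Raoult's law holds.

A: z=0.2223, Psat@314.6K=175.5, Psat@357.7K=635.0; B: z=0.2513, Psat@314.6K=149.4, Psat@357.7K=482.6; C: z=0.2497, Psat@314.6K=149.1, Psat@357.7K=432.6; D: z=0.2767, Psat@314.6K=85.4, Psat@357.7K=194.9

Bubble-point temperature: ΣzᵢPᵢˢᵃᵗ(T) = P. Interpolate ln Pᵢˢᵃᵗ = aᵢ + bᵢ/T.
  T = 314.6 K: ΣzᵢPᵢˢᵃᵗ = 137.42 kPa
  T = 357.7 K: ΣzᵢPᵢˢᵃᵗ = 424.39 kPa
  T = 336.1 K: ΣzᵢPᵢˢᵃᵗ = 249.34 kPa
  T = 325.4 K: ΣzᵢPᵢˢᵃᵗ = 187.04 kPa
  T = 330.8 K: ΣzᵢPᵢˢᵃᵗ = 216.71 kPa
  T = 328.1 K: ΣzᵢPᵢˢᵃᵗ = 201.44 kPa
Interpolating between 328.1 K and 330.8 K gives T ≈ 330.7 K.

T = 330.7 K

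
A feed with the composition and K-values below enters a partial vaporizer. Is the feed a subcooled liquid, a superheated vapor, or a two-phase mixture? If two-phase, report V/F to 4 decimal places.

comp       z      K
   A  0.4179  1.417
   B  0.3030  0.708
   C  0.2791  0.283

subcooled liquid

ΣzᵢKᵢ = 0.8857; Σzᵢ/Kᵢ = 1.7091.
Since ΣzᵢKᵢ < 1 the mixture is below its bubble point — single liquid phase.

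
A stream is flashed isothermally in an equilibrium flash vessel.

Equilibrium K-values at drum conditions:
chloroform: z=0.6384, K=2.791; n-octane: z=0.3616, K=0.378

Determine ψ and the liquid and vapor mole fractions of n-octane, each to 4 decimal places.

Binary case is linear: z₁(K₁−1)(1+ψ(K₂−1)) + z₂(K₂−1)(1+ψ(K₁−1)) = 0
⇒ ψ = [z₁(K₁−1)+z₂(K₂−1)] / [−(K₁−1)(K₂−1)] = 0.91846/1.11400 = 0.8245
Compositions from xᵢ = zᵢ/(1+ψ(Kᵢ−1)), yᵢ = Kᵢxᵢ:
  chloroform: x = 0.2578, y = 0.7194
  n-octane: x = 0.7422, y = 0.2806

ψ = 0.8245, x_n-octane = 0.7422, y_n-octane = 0.2806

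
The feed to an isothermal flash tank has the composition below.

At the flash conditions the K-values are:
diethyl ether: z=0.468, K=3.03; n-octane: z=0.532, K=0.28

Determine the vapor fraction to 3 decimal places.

ψ = 0.388

Rachford–Rice: g(ψ) = Σ zᵢ(Kᵢ−1)/(1+ψ(Kᵢ−1)) = 0.
Feasibility: ΣzᵢKᵢ = 1.567, Σzᵢ/Kᵢ = 2.054 — both > 1, two phases present.
Newton–Raphson from ψ = 0.5:
  ψ = 0.500: g = -0.1270, g' = -1.148 → ψ = 0.389
  ψ = 0.389: g = -0.0017, g' = -1.134 → ψ = 0.388
Converged at ψ = 0.388.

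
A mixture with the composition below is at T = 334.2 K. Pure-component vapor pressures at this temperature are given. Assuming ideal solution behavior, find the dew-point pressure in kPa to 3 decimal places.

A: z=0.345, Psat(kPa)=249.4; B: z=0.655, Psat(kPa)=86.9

Pdew = 112.099 kPa

At the dew point ψ → 1, so Σzᵢ/Kᵢ = 1 with Kᵢ = Pᵢˢᵃᵗ/P ⇒ 1/P = Σzᵢ/Pᵢˢᵃᵗ.
1/P = 0.345/249.4 + 0.655/86.9 = 0.008921 ⇒ P = 112.099 kPa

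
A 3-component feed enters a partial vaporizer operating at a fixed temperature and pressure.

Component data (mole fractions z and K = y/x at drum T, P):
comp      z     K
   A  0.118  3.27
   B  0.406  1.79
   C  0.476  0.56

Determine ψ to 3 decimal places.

ψ = 0.719

Newton–Raphson from ψ = 0.67:
  ψ = 0.670: g = 0.0190, g' = -0.389 → ψ = 0.719
Converged at ψ = 0.719.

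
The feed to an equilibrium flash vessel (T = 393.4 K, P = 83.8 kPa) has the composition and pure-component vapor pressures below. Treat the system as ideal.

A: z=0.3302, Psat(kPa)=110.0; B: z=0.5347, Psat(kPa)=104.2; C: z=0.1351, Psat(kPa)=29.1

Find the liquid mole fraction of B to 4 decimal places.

Raoult's law: Kᵢ = Pᵢˢᵃᵗ/P = Pᵢˢᵃᵗ/83.8.
  K_A = 110.0/83.8 = 1.312649, K_B = 104.2/83.8 = 1.243437, K_C = 29.1/83.8 = 0.347255
Material balance + equilibrium reduce to Σ zᵢ(Kᵢ−1)/(1+ψ(Kᵢ−1)) = 0.
Check two-phase: ΣzᵢKᵢ = 1.1452 > 1 and Σzᵢ/Kᵢ = 1.0706 > 1, so g(0) = 0.1452 > 0 and g(1) = -0.0706 < 0.
Newton–Raphson from ψ = 0.5:
  ψ = 0.5000: g = 0.07441, g' = -0.1762 → ψ = 0.9224
  ψ = 0.9224: g = -0.03518, g' = -0.4041 → ψ = 0.8353
  ψ = 0.8353: g = -0.00389, g' = -0.3205 → ψ = 0.8232
  ψ = 0.8232: g = -0.00006, g' = -0.3113 → ψ = 0.8230
Converged at ψ = 0.8230.
Compositions from xᵢ = zᵢ/(1+ψ(Kᵢ−1)), yᵢ = Kᵢxᵢ:
  A: x = 0.2626, y = 0.3447
  B: x = 0.4455, y = 0.5539
  C: x = 0.2919, y = 0.1014

x_B = 0.4455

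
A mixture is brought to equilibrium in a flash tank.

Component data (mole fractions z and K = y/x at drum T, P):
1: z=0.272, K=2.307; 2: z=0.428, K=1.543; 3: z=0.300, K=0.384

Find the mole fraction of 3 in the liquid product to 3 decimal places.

Let ψ = V/F and solve Σ zᵢ(Kᵢ−1)/(1+ψ(Kᵢ−1)) = 0.
Feasibility: ΣzᵢKᵢ = 1.403, Σzᵢ/Kᵢ = 1.177 — both > 1, two phases present.
Newton–Raphson from ψ = 0.31:
  ψ = 0.310: g = 0.2235, g' = -0.502 → ψ = 0.755
  ψ = 0.755: g = -0.0020, g' = -0.579 → ψ = 0.752
Converged at ψ = 0.752.
Compositions from xᵢ = zᵢ/(1+ψ(Kᵢ−1)), yᵢ = Kᵢxᵢ:
  1: x = 0.137, y = 0.316
  2: x = 0.304, y = 0.469
  3: x = 0.559, y = 0.215

x_3 = 0.559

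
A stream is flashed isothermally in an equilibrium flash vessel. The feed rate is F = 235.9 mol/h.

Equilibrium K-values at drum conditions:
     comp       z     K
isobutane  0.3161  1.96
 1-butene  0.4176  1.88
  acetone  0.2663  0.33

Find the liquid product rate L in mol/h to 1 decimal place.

L = 46.3 mol/h

Rachford–Rice: g(ψ) = Σ zᵢ(Kᵢ−1)/(1+ψ(Kᵢ−1)) = 0.
Check two-phase: ΣzᵢKᵢ = 1.4925 > 1 and Σzᵢ/Kᵢ = 1.1904 > 1, so g(0) = 0.4925 > 0 and g(1) = -0.1904 < 0.
Iterate (Newton) starting at ψ = 0.5:
  ψ = 0.5000: g = 0.19194, g' = -0.5593 → ψ = 0.8432
  ψ = 0.8432: g = -0.03144, g' = -0.8271 → ψ = 0.8052
  ψ = 0.8052: g = -0.00118, g' = -0.7671 → ψ = 0.8036
Converged at ψ = 0.8036.
Then V = ψ·F = 0.8036·235.9 = 189.6 mol/h and L = F − V = 46.3 mol/h.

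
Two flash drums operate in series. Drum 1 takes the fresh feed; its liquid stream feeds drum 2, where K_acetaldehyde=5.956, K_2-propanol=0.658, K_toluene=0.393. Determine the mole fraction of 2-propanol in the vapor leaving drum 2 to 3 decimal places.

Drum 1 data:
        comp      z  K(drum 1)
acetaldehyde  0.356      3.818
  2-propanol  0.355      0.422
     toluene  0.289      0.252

Drum 1:
Rachford–Rice: g(ψ₁) = Σ zᵢ(Kᵢ−1)/(1+ψ₁(Kᵢ−1)) = 0.
g(0) = ΣzᵢKᵢ − 1 = 0.582 and g(1) = 1 − Σzᵢ/Kᵢ = -1.081, so a root lies in (0, 1).
Newton iteration, ψ₁⁰ = 0.5:
  ψ₁ = 0.500: g = -0.2175, g' = -1.134 → ψ₁ = 0.308
  ψ₁ = 0.308: g = 0.0062, g' = -1.258 → ψ₁ = 0.313
Converged at ψ₁ = 0.313.
Drum-1 compositions:
  acetaldehyde: x = 0.189, y = 0.722
  2-propanol: x = 0.433, y = 0.183
  toluene: x = 0.377, y = 0.095
Drum-2 feed = drum-1 liquid: z₂ = (0.1891, 0.4335, 0.3774).
Drum 2:
Rachford–Rice: g(ψ₂) = Σ zᵢ(Kᵢ−1)/(1+ψ₂(Kᵢ−1)) = 0.
Feasibility: ΣzᵢKᵢ = 1.560, Σzᵢ/Kᵢ = 1.651 — both > 1, two phases present.
Newton–Raphson from ψ₂ = 0.5:
  ψ₂ = 0.500: g = -0.2383, g' = -0.744 → ψ₂ = 0.180
  ψ₂ = 0.180: g = 0.0803, g' = -1.531 → ψ₂ = 0.232
  ψ₂ = 0.232: g = 0.0078, g' = -1.252 → ψ₂ = 0.239
Converged at ψ₂ = 0.239.
  acetaldehyde: x = 0.087, y = 0.516
  2-propanol: x = 0.472, y = 0.311
  toluene: x = 0.441, y = 0.173

y_2-propanol (drum 2) = 0.311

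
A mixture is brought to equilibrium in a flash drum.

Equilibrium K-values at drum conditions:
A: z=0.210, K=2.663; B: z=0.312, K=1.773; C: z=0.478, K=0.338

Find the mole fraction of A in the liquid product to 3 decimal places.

Rachford–Rice: g(β) = Σ zᵢ(Kᵢ−1)/(1+β(Kᵢ−1)) = 0.
Feasibility: ΣzᵢKᵢ = 1.274, Σzᵢ/Kᵢ = 1.669 — both > 1, two phases present.
Newton–Raphson from β = 0.5:
  β = 0.500: g = -0.1084, g' = -0.738 → β = 0.353
  β = 0.353: g = -0.0035, g' = -0.702 → β = 0.348
Converged at β = 0.348.
Compositions from xᵢ = zᵢ/(1+β(Kᵢ−1)), yᵢ = Kᵢxᵢ:
  A: x = 0.133, y = 0.354
  B: x = 0.246, y = 0.436
  C: x = 0.621, y = 0.210

x_A = 0.133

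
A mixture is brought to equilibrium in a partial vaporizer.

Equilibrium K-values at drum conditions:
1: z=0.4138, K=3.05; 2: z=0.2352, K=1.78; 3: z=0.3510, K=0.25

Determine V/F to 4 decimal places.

V/F = 0.6247

Material balance + equilibrium reduce to Σ zᵢ(Kᵢ−1)/(1+V/F(Kᵢ−1)) = 0.
Feasibility: ΣzᵢKᵢ = 1.7685, Σzᵢ/Kᵢ = 1.6718 — both > 1, two phases present.
Newton iteration, V/F⁰ = 0.5:
  V/F = 0.5000: g = 0.12969, g' = -1.0036 → V/F = 0.6292
  V/F = 0.6292: g = -0.00500, g' = -1.1040 → V/F = 0.6247
Converged at V/F = 0.6247.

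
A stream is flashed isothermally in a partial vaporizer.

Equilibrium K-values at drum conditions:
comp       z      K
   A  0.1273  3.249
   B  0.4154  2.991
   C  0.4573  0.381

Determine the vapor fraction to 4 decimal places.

ψ = 0.6535

Newton–Raphson from ψ = 0.4:
  ψ = 0.4000: g = 0.23489, g' = -0.9982 → ψ = 0.6353
  ψ = 0.6353: g = 0.01650, g' = -0.9061 → ψ = 0.6535
Converged at ψ = 0.6535.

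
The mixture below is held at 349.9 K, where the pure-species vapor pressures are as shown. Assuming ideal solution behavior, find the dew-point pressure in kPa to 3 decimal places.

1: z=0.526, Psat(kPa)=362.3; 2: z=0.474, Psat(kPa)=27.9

At the dew point ψ → 1, so Σzᵢ/Kᵢ = 1 with Kᵢ = Pᵢˢᵃᵗ/P ⇒ 1/P = Σzᵢ/Pᵢˢᵃᵗ.
1/P = 0.526/362.3 + 0.474/27.9 = 0.018441 ⇒ P = 54.227 kPa

Pdew = 54.227 kPa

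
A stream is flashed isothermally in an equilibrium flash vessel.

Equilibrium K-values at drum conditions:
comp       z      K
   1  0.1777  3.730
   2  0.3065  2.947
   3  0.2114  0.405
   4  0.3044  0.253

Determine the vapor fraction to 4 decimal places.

Let ψ = V/F and solve Σ zᵢ(Kᵢ−1)/(1+ψ(Kᵢ−1)) = 0.
Feasibility: ΣzᵢKᵢ = 1.7287, Σzᵢ/Kᵢ = 1.8768 — both > 1, two phases present.
Iterate (Newton) starting at ψ = 0.5:
  ψ = 0.5000: g = -0.03449, g' = -1.1195 → ψ = 0.4692
Converged at ψ = 0.4692.

ψ = 0.4692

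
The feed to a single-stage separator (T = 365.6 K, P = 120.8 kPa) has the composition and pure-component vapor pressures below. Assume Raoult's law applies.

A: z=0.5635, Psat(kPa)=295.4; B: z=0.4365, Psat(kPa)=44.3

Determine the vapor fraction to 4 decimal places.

Raoult's law: Kᵢ = Pᵢˢᵃᵗ/P = Pᵢˢᵃᵗ/120.8.
  K_A = 295.4/120.8 = 2.445364, K_B = 44.3/120.8 = 0.366722
Material balance + equilibrium reduce to Σ zᵢ(Kᵢ−1)/(1+ψ(Kᵢ−1)) = 0.
Check two-phase: ΣzᵢKᵢ = 1.5380 > 1 and Σzᵢ/Kᵢ = 1.4207 > 1, so g(0) = 0.5380 > 0 and g(1) = -0.4207 < 0.
Newton–Raphson from ψ = 0.39:
  ψ = 0.3900: g = 0.15377, g' = -0.7902 → ψ = 0.5846
  ψ = 0.5846: g = 0.00253, g' = -0.7872 → ψ = 0.5878
Converged at ψ = 0.5878.

ψ = 0.5878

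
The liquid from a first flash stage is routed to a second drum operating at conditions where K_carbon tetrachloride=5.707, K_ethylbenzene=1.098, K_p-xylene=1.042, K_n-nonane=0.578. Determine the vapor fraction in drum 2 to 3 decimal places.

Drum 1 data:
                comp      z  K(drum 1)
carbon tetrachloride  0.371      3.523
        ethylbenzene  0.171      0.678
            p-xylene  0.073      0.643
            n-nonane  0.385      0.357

Drum 1:
Rachford–Rice: g(ψ₁) = Σ zᵢ(Kᵢ−1)/(1+ψ₁(Kᵢ−1)) = 0.
Check two-phase: ΣzᵢKᵢ = 1.607 > 1 and Σzᵢ/Kᵢ = 1.549 > 1, so g(0) = 0.607 > 0 and g(1) = -0.549 < 0.
Newton iteration, ψ₁⁰ = 0.5:
  ψ₁ = 0.500: g = -0.0483, g' = -0.846 → ψ₁ = 0.443
  ψ₁ = 0.443: g = 0.0007, g' = -0.875 → ψ₁ = 0.444
Converged at ψ₁ = 0.444.
Drum-1 compositions:
  carbon tetrachloride: x = 0.175, y = 0.617
  ethylbenzene: x = 0.200, y = 0.135
  p-xylene: x = 0.087, y = 0.056
  n-nonane: x = 0.539, y = 0.192
Drum-2 feed = drum-1 liquid: z₂ = (0.1750, 0.1995, 0.0867, 0.5387).
Drum 2:
Let ψ₂ = V/F and solve Σ zᵢ(Kᵢ−1)/(1+ψ₂(Kᵢ−1)) = 0.
g(0) = ΣzᵢKᵢ − 1 = 0.620 and g(1) = 1 − Σzᵢ/Kᵢ = -0.228, so a root lies in (0, 1).
Iterate (Newton) starting at ψ₂ = 0.5:
  ψ₂ = 0.500: g = -0.0203, g' = -0.501 → ψ₂ = 0.460
  ψ₂ = 0.460: g = 0.0007, g' = -0.537 → ψ₂ = 0.461
Converged at ψ₂ = 0.461.
  carbon tetrachloride: x = 0.055, y = 0.315
  ethylbenzene: x = 0.191, y = 0.210
  p-xylene: x = 0.085, y = 0.089
  n-nonane: x = 0.669, y = 0.387

V/F (drum 2) = 0.461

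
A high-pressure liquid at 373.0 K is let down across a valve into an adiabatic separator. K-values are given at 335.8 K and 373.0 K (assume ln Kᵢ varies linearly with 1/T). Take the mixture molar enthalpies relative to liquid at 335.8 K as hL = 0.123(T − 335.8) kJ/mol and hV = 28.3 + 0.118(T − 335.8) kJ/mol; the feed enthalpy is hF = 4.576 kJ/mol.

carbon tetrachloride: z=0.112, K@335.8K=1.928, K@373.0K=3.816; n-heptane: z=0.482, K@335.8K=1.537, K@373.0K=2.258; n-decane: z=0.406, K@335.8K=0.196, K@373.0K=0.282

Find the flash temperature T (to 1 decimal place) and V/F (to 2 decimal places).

Adiabatic flash: solve Rachford–Rice at each trial T, then check hF = ψ·hV(T) + (1−ψ)·hL(T).
  T = 335.8 K: K = (1.928, 1.537, 0.196), RR gives ψ = 0.072, H_out = 2.046 kJ/mol
  T = 373.0 K: K = (3.816, 2.258, 0.282), RR gives ψ = 0.550, H_out = 20.049 kJ/mol
  T = 354.4 K: K = (2.761, 1.882, 0.237), RR gives ψ = 0.381, H_out = 13.026 kJ/mol
  T = 345.1 K: K = (2.319, 1.705, 0.216), RR gives ψ = 0.256, H_out = 8.390 kJ/mol
  T = 340.5 K: K = (2.119, 1.621, 0.206), RR gives ψ = 0.176, H_out = 5.550 kJ/mol
  T = 338.1 K: K = (2.020, 1.578, 0.201), RR gives ψ = 0.126, H_out = 3.852 kJ/mol
Linear interpolation between T = 338.1 (H_out = 3.852) and T = 340.5 (H_out = 5.550) on hF = 4.576 gives T ≈ 339.1 K, at which ψ = 0.15.

T = 339.1 K, V/F = 0.15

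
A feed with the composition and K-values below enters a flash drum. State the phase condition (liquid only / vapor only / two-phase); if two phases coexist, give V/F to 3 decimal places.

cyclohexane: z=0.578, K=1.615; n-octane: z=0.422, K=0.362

two-phase, V/F = 0.220

ΣzᵢKᵢ = 1.086; Σzᵢ/Kᵢ = 1.524.
Both exceed 1, so a two-phase solution exists.
Binary case is linear: z₁(K₁−1)(1+ψ(K₂−1)) + z₂(K₂−1)(1+ψ(K₁−1)) = 0
⇒ ψ = [z₁(K₁−1)+z₂(K₂−1)] / [−(K₁−1)(K₂−1)] = 0.0862/0.3924 = 0.220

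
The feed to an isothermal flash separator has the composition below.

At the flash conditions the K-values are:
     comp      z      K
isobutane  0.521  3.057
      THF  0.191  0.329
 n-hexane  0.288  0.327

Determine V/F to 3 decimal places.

Material balance + equilibrium reduce to Σ zᵢ(Kᵢ−1)/(1+V/F(Kᵢ−1)) = 0.
Check two-phase: ΣzᵢKᵢ = 1.750 > 1 and Σzᵢ/Kᵢ = 1.632 > 1, so g(0) = 0.750 > 0 and g(1) = -0.632 < 0.
Iterate (Newton) starting at V/F = 0.37:
  V/F = 0.370: g = 0.1800, g' = -1.094 → V/F = 0.534
  V/F = 0.534: g = 0.0080, g' = -1.027 → V/F = 0.542
Converged at V/F = 0.542.

V/F = 0.542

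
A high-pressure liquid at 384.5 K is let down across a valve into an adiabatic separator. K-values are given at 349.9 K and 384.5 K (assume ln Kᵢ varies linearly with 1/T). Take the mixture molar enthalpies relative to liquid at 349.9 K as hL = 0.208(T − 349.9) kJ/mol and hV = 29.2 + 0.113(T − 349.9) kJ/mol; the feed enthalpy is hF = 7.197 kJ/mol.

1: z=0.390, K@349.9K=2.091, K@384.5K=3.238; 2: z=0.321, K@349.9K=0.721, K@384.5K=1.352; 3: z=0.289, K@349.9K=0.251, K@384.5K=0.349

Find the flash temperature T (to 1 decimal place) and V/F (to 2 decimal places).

Adiabatic flash: solve Rachford–Rice at each trial T, then check hF = ψ·hV(T) + (1−ψ)·hL(T).
  T = 349.9 K: K = (2.091, 0.721, 0.251), RR gives ψ = 0.200, H_out = 5.831 kJ/mol
  T = 384.5 K: K = (3.238, 1.352, 0.349), RR gives ψ = 0.810, H_out = 28.193 kJ/mol
  T = 367.2 K: K = (2.629, 1.002, 0.298), RR gives ψ = 0.558, H_out = 18.981 kJ/mol
  T = 358.5 K: K = (2.350, 0.853, 0.274), RR gives ψ = 0.393, H_out = 12.949 kJ/mol
  T = 354.2 K: K = (2.218, 0.785, 0.262), RR gives ψ = 0.301, H_out = 9.549 kJ/mol
  T = 352.0 K: K = (2.153, 0.752, 0.257), RR gives ψ = 0.250, H_out = 7.689 kJ/mol
Linear interpolation between T = 349.9 (H_out = 5.831) and T = 352.0 (H_out = 7.689) on hF = 7.197 gives T ≈ 351.4 K, at which ψ = 0.24.

T = 351.4 K, V/F = 0.24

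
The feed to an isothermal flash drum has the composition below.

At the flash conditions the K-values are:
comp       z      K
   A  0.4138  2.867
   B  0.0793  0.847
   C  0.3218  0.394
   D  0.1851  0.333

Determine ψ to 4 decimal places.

ψ = 0.4043

Rachford–Rice: g(ψ) = Σ zᵢ(Kᵢ−1)/(1+ψ(Kᵢ−1)) = 0.
Feasibility: ΣzᵢKᵢ = 1.4420, Σzᵢ/Kᵢ = 1.6106 — both > 1, two phases present.
Iterate (Newton) starting at ψ = 0.5:
  ψ = 0.5000: g = -0.07859, g' = -0.8166 → ψ = 0.4038
  ψ = 0.4038: g = 0.00043, g' = -0.8324 → ψ = 0.4043
Converged at ψ = 0.4043.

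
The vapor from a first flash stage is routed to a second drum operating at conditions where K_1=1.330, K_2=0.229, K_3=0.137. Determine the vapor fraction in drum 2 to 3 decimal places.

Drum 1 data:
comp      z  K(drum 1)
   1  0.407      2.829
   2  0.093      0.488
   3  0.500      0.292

Drum 1:
Rachford–Rice: g(ψ₁) = Σ zᵢ(Kᵢ−1)/(1+ψ₁(Kᵢ−1)) = 0.
Feasibility: ΣzᵢKᵢ = 1.343, Σzᵢ/Kᵢ = 2.047 — both > 1, two phases present.
Iterate (Newton) starting at ψ₁ = 0.5:
  ψ₁ = 0.500: g = -0.2232, g' = -1.016 → ψ₁ = 0.280
  ψ₁ = 0.280: g = -0.0052, g' = -1.018 → ψ₁ = 0.275
Converged at ψ₁ = 0.275.
Drum-1 compositions:
  1: x = 0.271, y = 0.766
  2: x = 0.108, y = 0.053
  3: x = 0.621, y = 0.181
Drum-2 feed = drum-1 vapor: z₂ = (0.7658, 0.0528, 0.1813).
Drum 2:
Let ψ₂ = V/F and solve Σ zᵢ(Kᵢ−1)/(1+ψ₂(Kᵢ−1)) = 0.
Feasibility: ΣzᵢKᵢ = 1.055, Σzᵢ/Kᵢ = 2.130 — both > 1, two phases present.
Iterate (Newton) starting at ψ₂ = 0.5:
  ψ₂ = 0.500: g = -0.1246, g' = -0.563 → ψ₂ = 0.278
  ψ₂ = 0.278: g = -0.0264, g' = -0.355 → ψ₂ = 0.204
  ψ₂ = 0.204: g = -0.0015, g' = -0.316 → ψ₂ = 0.199
Converged at ψ₂ = 0.199.
  1: x = 0.719, y = 0.956
  2: x = 0.062, y = 0.014
  3: x = 0.219, y = 0.030

V/F (drum 2) = 0.199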